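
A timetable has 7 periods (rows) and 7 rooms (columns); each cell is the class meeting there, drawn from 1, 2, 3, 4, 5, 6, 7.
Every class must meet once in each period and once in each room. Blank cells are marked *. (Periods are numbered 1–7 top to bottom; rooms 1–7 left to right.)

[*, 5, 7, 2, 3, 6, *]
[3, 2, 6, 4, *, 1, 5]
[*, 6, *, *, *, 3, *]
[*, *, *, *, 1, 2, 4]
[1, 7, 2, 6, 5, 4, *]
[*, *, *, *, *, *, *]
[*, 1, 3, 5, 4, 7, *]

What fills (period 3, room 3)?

Period 1, room 1: period 1 has {2, 3, 5, 6, 7} and room 1 has {1, 3}, leaving only 4.
Period 1, room 7: period 1 has {2, 3, 4, 5, 6, 7} and room 7 has {4, 5}, leaving only 1.
Period 2, room 5: period 2 has {1, 2, 3, 4, 5, 6} and room 5 has {1, 3, 4, 5}, leaving only 7.
Period 3, room 5: period 3 has {3, 6} and room 5 has {1, 3, 4, 5, 7}, leaving only 2.
Period 3, room 7: period 3 has {2, 3, 6} and room 7 has {1, 4, 5}, leaving only 7.
Period 3, room 1: period 3 has {2, 3, 6, 7} and room 1 has {1, 3, 4}, leaving only 5.
Period 3, room 4: period 3 has {2, 3, 5, 6, 7} and room 4 has {2, 4, 5, 6}, leaving only 1.
Period 3 already has {1, 2, 3, 5, 6, 7} and room 3 already has {2, 3, 6, 7}, so period 3, room 3 must be 4.

4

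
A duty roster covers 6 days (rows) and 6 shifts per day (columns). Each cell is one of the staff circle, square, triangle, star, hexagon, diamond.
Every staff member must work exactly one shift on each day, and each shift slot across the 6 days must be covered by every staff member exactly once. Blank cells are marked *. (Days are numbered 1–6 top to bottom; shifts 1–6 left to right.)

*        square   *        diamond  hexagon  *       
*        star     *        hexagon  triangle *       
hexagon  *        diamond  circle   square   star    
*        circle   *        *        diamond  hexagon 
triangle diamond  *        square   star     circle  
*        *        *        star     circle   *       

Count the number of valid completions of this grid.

3

Day 1, shift 1: eliminating its day and shift leaves {circle, star}.
Day 1, shift 3: eliminating its day and shift leaves {circle, triangle, star}.
Day 1, shift 6: eliminating its day and shift leaves {triangle}.
Day 2, shift 1: eliminating its day and shift leaves {circle, square, diamond}.
Day 2, shift 3: eliminating its day and shift leaves {circle, square}.
Day 2, shift 6: eliminating its day and shift leaves {square, diamond}.
Day 3, shift 2: eliminating its day and shift leaves {triangle}.
Day 4, shift 1: eliminating its day and shift leaves {square, star}.
Day 4, shift 3: eliminating its day and shift leaves {square, triangle, star}.
Day 4, shift 4: eliminating its day and shift leaves {triangle}.
Day 5, shift 3: eliminating its day and shift leaves {hexagon}.
Day 6, shift 1: eliminating its day and shift leaves {square, diamond}.
Day 6, shift 2: eliminating its day and shift leaves {triangle, hexagon}.
Day 6, shift 3: eliminating its day and shift leaves {square, triangle, hexagon}.
Day 6, shift 6: eliminating its day and shift leaves {square, triangle, diamond}.
Enumerating the assignments across these blanks that avoid any day or shift repeat gives 3 completions.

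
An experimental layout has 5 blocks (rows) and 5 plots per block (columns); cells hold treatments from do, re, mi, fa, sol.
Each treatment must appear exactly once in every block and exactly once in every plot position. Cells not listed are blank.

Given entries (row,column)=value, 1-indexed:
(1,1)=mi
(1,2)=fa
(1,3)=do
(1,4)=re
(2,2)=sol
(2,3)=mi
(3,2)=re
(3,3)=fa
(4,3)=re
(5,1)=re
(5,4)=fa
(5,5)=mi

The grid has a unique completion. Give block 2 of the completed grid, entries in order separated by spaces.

Block 2, plot 4: block 2 has {mi, sol} and plot 4 has {re, fa}, leaving only do.
Block 2, plot 1: block 2 has {do, mi, sol} and plot 1 has {re, mi}, leaving only fa.
Block 2, plot 5: block 2 has {do, mi, fa, sol} and plot 5 has {mi}, leaving only re.
So block 2 reads: fa sol mi do re.

fa sol mi do re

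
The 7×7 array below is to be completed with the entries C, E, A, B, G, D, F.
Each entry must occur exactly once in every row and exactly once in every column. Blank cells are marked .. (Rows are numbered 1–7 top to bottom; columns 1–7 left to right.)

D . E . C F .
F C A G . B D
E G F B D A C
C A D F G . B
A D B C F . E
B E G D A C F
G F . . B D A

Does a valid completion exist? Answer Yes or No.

Yes

No row or column among the givens repeats a symbol, and propagating forced cells runs into no contradiction.
One valid completion exists (for instance, D B E A C F G / F C A G E B D / E G F B D A C / C A D F G E B / A D B C F G E / B E G D A C F / G F C E B D A).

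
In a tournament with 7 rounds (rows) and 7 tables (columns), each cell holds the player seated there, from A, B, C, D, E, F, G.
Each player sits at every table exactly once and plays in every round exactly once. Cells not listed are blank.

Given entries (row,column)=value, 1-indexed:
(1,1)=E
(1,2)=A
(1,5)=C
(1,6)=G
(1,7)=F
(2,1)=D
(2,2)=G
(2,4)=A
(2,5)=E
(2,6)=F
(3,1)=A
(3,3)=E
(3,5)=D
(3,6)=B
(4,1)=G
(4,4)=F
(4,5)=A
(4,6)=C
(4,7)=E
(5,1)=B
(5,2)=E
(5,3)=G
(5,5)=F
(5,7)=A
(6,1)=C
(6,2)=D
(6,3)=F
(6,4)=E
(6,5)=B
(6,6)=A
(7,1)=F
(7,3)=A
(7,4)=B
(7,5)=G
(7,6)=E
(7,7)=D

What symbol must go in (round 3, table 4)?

G

Round 1, table 4: round 1 has {A, C, E, F, G} and table 4 has {A, B, E, F}, leaving only D.
Round 1, table 3: round 1 has {A, C, D, E, F, G} and table 3 has {A, E, F, G}, leaving only B.
Round 2, table 3: round 2 has {A, D, E, F, G} and table 3 has {A, B, E, F, G}, leaving only C.
Round 2, table 7: round 2 has {A, C, D, E, F, G} and table 7 has {A, D, E, F}, leaving only B.
Round 4, table 2: round 4 has {A, C, E, F, G} and table 2 has {A, D, E, G}, leaving only B.
Round 4, table 3: round 4 has {A, B, C, E, F, G} and table 3 has {A, B, C, E, F, G}, leaving only D.
Round 5, table 4: round 5 has {A, B, E, F, G} and table 4 has {A, B, D, E, F}, leaving only C.
Round 3 already has {A, B, D, E} and table 4 already has {A, B, C, D, E, F}, so round 3, table 4 must be G.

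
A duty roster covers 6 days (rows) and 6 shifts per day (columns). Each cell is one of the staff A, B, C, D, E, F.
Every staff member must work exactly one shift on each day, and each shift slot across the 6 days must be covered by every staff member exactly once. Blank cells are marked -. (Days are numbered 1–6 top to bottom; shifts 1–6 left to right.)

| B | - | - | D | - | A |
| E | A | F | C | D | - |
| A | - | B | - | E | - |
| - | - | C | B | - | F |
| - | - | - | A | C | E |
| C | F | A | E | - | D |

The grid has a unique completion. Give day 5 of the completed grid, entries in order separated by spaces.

F B D A C E

Day 5, shift 3: day 5 has {A, C, E} and shift 3 has {A, B, C, F}, leaving only D.
Day 5, shift 1: day 5 has {A, C, D, E} and shift 1 has {A, B, C, E}, leaving only F.
Day 5, shift 2: day 5 has {A, C, D, E, F} and shift 2 has {A, F}, leaving only B.
So day 5 reads: F B D A C E.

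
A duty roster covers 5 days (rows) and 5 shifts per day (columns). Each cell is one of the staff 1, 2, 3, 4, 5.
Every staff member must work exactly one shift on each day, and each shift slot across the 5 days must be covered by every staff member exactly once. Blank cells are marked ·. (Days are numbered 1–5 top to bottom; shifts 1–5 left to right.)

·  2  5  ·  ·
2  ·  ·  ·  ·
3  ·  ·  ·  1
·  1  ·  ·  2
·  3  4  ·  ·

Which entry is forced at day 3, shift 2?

4

Day 3, shift 3: day 3 has {1, 3} and shift 3 has {4, 5}, leaving only 2.
Day 4, shift 3: day 4 has {1, 2} and shift 3 has {2, 4, 5}, leaving only 3.
Day 2, shift 3: day 2 has {2} and shift 3 has {2, 3, 4, 5}, leaving only 1.
Day 5, shift 5: day 5 has {3, 4} and shift 5 has {1, 2}, leaving only 5.
Day 5, shift 1: day 5 has {3, 4, 5} and shift 1 has {2, 3}, leaving only 1.
Day 1, shift 1: day 1 has {2, 5} and shift 1 has {1, 2, 3}, leaving only 4.
Day 1, shift 5: day 1 has {2, 4, 5} and shift 5 has {1, 2, 5}, leaving only 3.
Day 1, shift 4: day 1 has {2, 3, 4, 5} and shift 4 has {}, leaving only 1.
Day 2, shift 5: day 2 has {1, 2} and shift 5 has {1, 2, 3, 5}, leaving only 4.
Day 2, shift 2: day 2 has {1, 2, 4} and shift 2 has {1, 2, 3}, leaving only 5.
Day 3 already has {1, 2, 3} and shift 2 already has {1, 2, 3, 5}, so day 3, shift 2 must be 4.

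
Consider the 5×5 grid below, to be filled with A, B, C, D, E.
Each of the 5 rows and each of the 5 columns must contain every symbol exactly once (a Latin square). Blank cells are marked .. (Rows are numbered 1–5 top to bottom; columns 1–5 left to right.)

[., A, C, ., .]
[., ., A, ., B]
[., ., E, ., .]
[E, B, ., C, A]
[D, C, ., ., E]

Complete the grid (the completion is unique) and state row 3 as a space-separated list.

Row 3, column 2: row 3 has {E} and column 2 has {A, B, C}, leaving only D.
Row 3, column 5: row 3 has {D, E} and column 5 has {A, B, E}, leaving only C.
Row 1, column 1: row 1 has {A, C} and column 1 has {D, E}, leaving only B.
Row 3, column 1: row 3 has {C, D, E} and column 1 has {B, D, E}, leaving only A.
Row 3, column 4: row 3 has {A, C, D, E} and column 4 has {C}, leaving only B.
So row 3 reads: A D E B C.

A D E B C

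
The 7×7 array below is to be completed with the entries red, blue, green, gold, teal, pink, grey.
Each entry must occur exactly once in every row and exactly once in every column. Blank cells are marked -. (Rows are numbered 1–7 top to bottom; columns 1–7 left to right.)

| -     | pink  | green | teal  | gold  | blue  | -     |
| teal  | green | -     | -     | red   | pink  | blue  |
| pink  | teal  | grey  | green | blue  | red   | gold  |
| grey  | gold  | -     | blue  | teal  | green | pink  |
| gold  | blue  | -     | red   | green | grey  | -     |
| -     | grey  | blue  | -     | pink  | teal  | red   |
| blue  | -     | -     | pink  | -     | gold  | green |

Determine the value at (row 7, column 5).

grey

Row 7 already has {blue, green, gold, pink} and column 5 already has {red, blue, green, gold, teal, pink}, so row 7, column 5 must be grey.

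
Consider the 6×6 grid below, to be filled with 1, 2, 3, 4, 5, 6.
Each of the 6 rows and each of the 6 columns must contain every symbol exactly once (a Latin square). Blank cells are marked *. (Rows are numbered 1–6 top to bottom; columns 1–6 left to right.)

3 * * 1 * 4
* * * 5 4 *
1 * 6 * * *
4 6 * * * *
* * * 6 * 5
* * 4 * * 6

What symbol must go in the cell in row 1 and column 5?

Row 5, column 1: row 5 has {5, 6} and column 1 has {1, 3, 4}, leaving only 2.
Row 2, column 1: row 2 has {4, 5} and column 1 has {1, 2, 3, 4}, leaving only 6.
Row 6, column 1: row 6 has {4, 6} and column 1 has {1, 2, 3, 4, 6}, leaving only 5.
Row 1, column 5 is narrowed to {2, 5, 6}.
If it were 2, then row 1, column 3 would be left with no valid symbol.
If it were 5, then row 1, column 3 would be left with no valid symbol.
So row 1, column 5 must be 6.

6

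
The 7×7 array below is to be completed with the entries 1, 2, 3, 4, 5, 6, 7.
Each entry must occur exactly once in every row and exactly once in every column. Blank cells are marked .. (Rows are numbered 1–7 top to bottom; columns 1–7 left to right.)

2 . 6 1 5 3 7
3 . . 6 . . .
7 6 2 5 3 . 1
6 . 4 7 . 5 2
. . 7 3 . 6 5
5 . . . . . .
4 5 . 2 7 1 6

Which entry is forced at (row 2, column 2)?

Row 1, column 2: row 1 has {1, 2, 3, 5, 6, 7} and column 2 has {5, 6}, leaving only 4.
Row 2, column 7: row 2 has {3, 6} and column 7 has {1, 2, 5, 6, 7}, leaving only 4.
Row 3, column 6: row 3 has {1, 2, 3, 5, 6, 7} and column 6 has {1, 3, 5, 6}, leaving only 4.
Row 4, column 5: row 4 has {2, 4, 5, 6, 7} and column 5 has {3, 5, 7}, leaving only 1.
Row 2, column 5: row 2 has {3, 4, 6} and column 5 has {1, 3, 5, 7}, leaving only 2.
Row 2, column 6: row 2 has {2, 3, 4, 6} and column 6 has {1, 3, 4, 5, 6}, leaving only 7.
Row 2 already has {2, 3, 4, 6, 7} and column 2 already has {4, 5, 6}, so row 2, column 2 must be 1.

1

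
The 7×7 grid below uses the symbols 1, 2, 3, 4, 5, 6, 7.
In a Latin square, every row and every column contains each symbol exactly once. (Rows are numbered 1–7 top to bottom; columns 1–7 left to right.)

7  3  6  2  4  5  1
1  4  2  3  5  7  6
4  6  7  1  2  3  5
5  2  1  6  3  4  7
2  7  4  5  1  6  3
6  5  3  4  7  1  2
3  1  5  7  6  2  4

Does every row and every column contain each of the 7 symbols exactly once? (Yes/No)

Each row is a permutation of the 7 symbols, and so is each column.

Yes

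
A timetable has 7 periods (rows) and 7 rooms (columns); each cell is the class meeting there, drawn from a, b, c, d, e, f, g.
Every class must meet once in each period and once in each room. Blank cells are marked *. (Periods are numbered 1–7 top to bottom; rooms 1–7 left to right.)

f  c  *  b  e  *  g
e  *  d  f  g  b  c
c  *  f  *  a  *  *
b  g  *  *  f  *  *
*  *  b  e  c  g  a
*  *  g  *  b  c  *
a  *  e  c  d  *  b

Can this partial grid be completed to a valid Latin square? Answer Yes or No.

No

Period 1, room 3: period 1 has {b, c, e, f, g} and room 3 has {b, d, e, f, g}, so it must be a.
Period 1, room 6: period 1 has {a, b, c, e, f, g} and room 6 has {b, c, g}, so it must be d.
Period 2, room 2: period 2 has {b, c, d, e, f, g} and room 2 has {c, g}, so it must be a.
Period 3, room 6: period 3 has {a, c, f} and room 6 has {b, c, d, g}, so it must be e.
Period 3, room 7: period 3 has {a, c, e, f} and room 7 has {a, b, c, g}, so it must be d.
Period 3, room 2: period 3 has {a, c, d, e, f} and room 2 has {a, c, g}, so it must be b.
Period 3, room 4: period 3 has {a, b, c, d, e, f} and room 4 has {b, c, e, f}, so it must be g.
Period 4, room 3: period 4 has {b, f, g} and room 3 has {a, b, d, e, f, g}, so it must be c.
Period 4, room 6: period 4 has {b, c, f, g} and room 6 has {b, c, d, e, g}, so it must be a.
Period 4, room 4: period 4 has {a, b, c, f, g} and room 4 has {b, c, e, f, g}, so it must be d.
Period 4, room 7: period 4 has {a, b, c, d, f, g} and room 7 has {a, b, c, d, g}, so it must be e.
Period 5, room 1: period 5 has {a, b, c, e, g} and room 1 has {a, b, c, e, f}, so it must be d.
Now period 6, room 1: period 6 together with room 1 already contain {a, b, c, d, e, f, g} — every symbol — so nothing can go there. The grid has no valid completion.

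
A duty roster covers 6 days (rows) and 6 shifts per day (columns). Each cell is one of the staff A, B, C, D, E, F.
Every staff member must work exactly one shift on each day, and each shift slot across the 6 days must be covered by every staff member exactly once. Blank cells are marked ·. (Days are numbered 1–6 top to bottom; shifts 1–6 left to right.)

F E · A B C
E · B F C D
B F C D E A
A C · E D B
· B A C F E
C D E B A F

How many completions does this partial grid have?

1

Day 1, shift 3: eliminating its day and shift leaves {D}.
Day 2, shift 2: eliminating its day and shift leaves {A}.
Day 4, shift 3: eliminating its day and shift leaves {F}.
Day 5, shift 1: eliminating its day and shift leaves {D}.
Only one assignment across all blanks avoids any day or shift repeat, giving 1 completion.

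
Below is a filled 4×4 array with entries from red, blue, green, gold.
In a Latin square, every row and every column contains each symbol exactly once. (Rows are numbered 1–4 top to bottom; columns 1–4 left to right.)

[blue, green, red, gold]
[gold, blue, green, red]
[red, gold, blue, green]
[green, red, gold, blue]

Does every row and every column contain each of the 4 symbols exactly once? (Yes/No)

Yes

Each row is a permutation of the 4 symbols, and so is each column.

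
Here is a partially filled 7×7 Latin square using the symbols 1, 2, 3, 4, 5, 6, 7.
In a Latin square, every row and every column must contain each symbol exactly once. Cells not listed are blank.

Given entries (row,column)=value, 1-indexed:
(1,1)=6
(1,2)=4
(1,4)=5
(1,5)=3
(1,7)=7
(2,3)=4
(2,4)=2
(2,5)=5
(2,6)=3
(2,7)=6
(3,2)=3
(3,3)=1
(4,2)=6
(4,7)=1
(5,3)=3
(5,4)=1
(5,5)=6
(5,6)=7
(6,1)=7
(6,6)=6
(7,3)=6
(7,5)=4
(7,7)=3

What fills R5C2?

Row 1, column 3: row 1 has {3, 4, 5, 6, 7} and column 3 has {1, 3, 4, 6}, leaving only 2.
Row 1, column 6: row 1 has {2, 3, 4, 5, 6, 7} and column 6 has {3, 6, 7}, leaving only 1.
Row 2, column 1: row 2 has {2, 3, 4, 5, 6} and column 1 has {6, 7}, leaving only 1.
Row 2, column 2: row 2 has {1, 2, 3, 4, 5, 6} and column 2 has {3, 4, 6}, leaving only 7.
Row 6, column 3: row 6 has {6, 7} and column 3 has {1, 2, 3, 4, 6}, leaving only 5.
Row 4, column 3: row 4 has {1, 6} and column 3 has {1, 2, 3, 4, 5, 6}, leaving only 7.
Row 4, column 5: row 4 has {1, 6, 7} and column 5 has {3, 4, 5, 6}, leaving only 2.
Row 3, column 5: row 3 has {1, 3} and column 5 has {2, 3, 4, 5, 6}, leaving only 7.
Row 6, column 5: row 6 has {5, 6, 7} and column 5 has {2, 3, 4, 5, 6, 7}, leaving only 1.
Row 6, column 2: row 6 has {1, 5, 6, 7} and column 2 has {3, 4, 6, 7}, leaving only 2.
Row 5 already has {1, 3, 6, 7} and column 2 already has {2, 3, 4, 6, 7}, so row 5, column 2 must be 5.

5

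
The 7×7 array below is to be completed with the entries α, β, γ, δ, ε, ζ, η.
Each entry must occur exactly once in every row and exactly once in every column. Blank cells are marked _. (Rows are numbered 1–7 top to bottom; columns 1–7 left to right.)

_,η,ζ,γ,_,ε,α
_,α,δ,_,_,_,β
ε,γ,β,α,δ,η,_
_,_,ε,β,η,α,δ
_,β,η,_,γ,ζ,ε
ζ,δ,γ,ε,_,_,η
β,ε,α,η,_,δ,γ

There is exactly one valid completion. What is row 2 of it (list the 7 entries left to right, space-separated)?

η α δ ζ ε γ β

Row 2, column 4: row 2 has {α, β, δ} and column 4 has {α, β, γ, ε, η}, leaving only ζ.
Row 2, column 5: row 2 has {α, β, δ, ζ} and column 5 has {γ, δ, η}, leaving only ε.
Row 2, column 6: row 2 has {α, β, δ, ε, ζ} and column 6 has {α, δ, ε, ζ, η}, leaving only γ.
Row 2, column 1: row 2 has {α, β, γ, δ, ε, ζ} and column 1 has {β, ε, ζ}, leaving only η.
So row 2 reads: η α δ ζ ε γ β.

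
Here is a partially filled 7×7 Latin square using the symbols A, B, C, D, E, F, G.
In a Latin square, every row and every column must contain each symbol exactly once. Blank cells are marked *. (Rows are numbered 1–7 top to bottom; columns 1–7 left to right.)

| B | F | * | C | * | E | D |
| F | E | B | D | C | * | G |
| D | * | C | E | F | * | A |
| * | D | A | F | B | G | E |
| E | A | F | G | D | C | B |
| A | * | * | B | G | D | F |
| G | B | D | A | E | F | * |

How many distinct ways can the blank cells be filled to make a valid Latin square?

Row 1, column 3: eliminating its row and column leaves {G}.
Row 1, column 5: eliminating its row and column leaves {A}.
Row 2, column 6: eliminating its row and column leaves {A}.
Row 3, column 2: eliminating its row and column leaves {G}.
Row 3, column 6: eliminating its row and column leaves {B}.
Row 4, column 1: eliminating its row and column leaves {C}.
Row 6, column 2: eliminating its row and column leaves {C}.
Row 6, column 3: eliminating its row and column leaves {E}.
Row 7, column 7: eliminating its row and column leaves {C}.
Only one assignment across all blanks avoids any row or column repeat, giving 1 completion.

1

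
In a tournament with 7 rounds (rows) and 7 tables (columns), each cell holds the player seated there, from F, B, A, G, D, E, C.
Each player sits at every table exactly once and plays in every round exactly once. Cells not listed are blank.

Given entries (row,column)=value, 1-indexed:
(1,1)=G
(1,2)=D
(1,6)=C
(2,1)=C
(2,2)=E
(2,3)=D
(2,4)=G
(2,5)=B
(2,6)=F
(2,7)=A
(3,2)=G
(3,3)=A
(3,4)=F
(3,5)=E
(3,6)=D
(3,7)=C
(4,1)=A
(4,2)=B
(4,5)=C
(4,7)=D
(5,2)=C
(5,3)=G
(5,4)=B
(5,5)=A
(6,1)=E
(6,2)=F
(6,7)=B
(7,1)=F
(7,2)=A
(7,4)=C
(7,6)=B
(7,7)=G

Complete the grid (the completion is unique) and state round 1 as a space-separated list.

G D B A F C E

Round 1, table 5: round 1 has {G, D, C} and table 5 has {B, A, E, C}, leaving only F.
Round 1, table 7: round 1 has {F, G, D, C} and table 7 has {B, A, G, D, C}, leaving only E.
Round 1, table 3: round 1 has {F, G, D, E, C} and table 3 has {A, G, D}, leaving only B.
Round 1, table 4: round 1 has {F, B, G, D, E, C} and table 4 has {F, B, G, C}, leaving only A.
So round 1 reads: G D B A F C E.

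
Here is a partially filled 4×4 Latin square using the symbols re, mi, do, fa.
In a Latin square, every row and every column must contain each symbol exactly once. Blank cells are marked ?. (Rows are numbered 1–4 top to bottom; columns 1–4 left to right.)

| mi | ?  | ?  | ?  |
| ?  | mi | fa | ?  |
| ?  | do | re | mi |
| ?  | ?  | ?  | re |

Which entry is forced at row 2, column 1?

re

Row 1, column 3: row 1 has {mi} and column 3 has {re, fa}, leaving only do.
Row 1, column 4: row 1 has {mi, do} and column 4 has {re, mi}, leaving only fa.
Row 1, column 2: row 1 has {mi, do, fa} and column 2 has {mi, do}, leaving only re.
Row 2, column 4: row 2 has {mi, fa} and column 4 has {re, mi, fa}, leaving only do.
Row 2 already has {mi, do, fa} and column 1 already has {mi}, so row 2, column 1 must be re.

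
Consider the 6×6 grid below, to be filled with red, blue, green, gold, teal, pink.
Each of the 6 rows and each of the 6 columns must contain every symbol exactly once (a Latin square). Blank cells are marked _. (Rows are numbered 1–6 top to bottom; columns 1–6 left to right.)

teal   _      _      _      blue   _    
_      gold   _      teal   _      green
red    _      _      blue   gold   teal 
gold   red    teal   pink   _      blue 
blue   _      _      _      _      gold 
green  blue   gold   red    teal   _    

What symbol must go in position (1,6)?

Row 2, column 1: row 2 has {green, gold, teal} and column 1 has {red, blue, green, gold, teal}, leaving only pink.
Row 2, column 5: row 2 has {green, gold, teal, pink} and column 5 has {blue, gold, teal}, leaving only red.
Row 2, column 3: row 2 has {red, green, gold, teal, pink} and column 3 has {gold, teal}, leaving only blue.
Row 4, column 5: row 4 has {red, blue, gold, teal, pink} and column 5 has {red, blue, gold, teal}, leaving only green.
Row 5, column 4: row 5 has {blue, gold} and column 4 has {red, blue, teal, pink}, leaving only green.
Row 1, column 4: row 1 has {blue, teal} and column 4 has {red, blue, green, teal, pink}, leaving only gold.
Row 5, column 5: row 5 has {blue, green, gold} and column 5 has {red, blue, green, gold, teal}, leaving only pink.
Row 5, column 2: row 5 has {blue, green, gold, pink} and column 2 has {red, blue, gold}, leaving only teal.
Row 5, column 3: row 5 has {blue, green, gold, teal, pink} and column 3 has {blue, gold, teal}, leaving only red.
Row 6, column 6: row 6 has {red, blue, green, gold, teal} and column 6 has {blue, green, gold, teal}, leaving only pink.
Row 1 already has {blue, gold, teal} and column 6 already has {blue, green, gold, teal, pink}, so row 1, column 6 must be red.

red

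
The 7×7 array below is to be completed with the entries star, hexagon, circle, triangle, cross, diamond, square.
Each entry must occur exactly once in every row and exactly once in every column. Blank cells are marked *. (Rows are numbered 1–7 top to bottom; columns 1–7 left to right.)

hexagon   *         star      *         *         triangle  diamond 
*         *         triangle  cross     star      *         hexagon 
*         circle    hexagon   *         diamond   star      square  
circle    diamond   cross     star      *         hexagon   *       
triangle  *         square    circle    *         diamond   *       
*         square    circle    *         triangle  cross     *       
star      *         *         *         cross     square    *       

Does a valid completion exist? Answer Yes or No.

Row 2, column 2: row 2 together with column 2 already contain {star, hexagon, circle, triangle, cross, diamond, square} — every symbol — so nothing can go there. The grid has no valid completion.

No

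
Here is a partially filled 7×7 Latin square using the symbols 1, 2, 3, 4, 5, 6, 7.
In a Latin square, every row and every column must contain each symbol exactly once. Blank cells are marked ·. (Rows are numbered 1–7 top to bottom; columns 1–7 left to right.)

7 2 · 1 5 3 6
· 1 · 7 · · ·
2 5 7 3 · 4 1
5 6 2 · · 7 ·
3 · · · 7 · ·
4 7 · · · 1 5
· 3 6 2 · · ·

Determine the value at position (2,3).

5

Row 1, column 3: row 1 has {1, 2, 3, 5, 6, 7} and column 3 has {2, 6, 7}, leaving only 4.
Row 2, column 1: row 2 has {1, 7} and column 1 has {2, 3, 4, 5, 7}, leaving only 6.
Row 3, column 5: row 3 has {1, 2, 3, 4, 5, 7} and column 5 has {5, 7}, leaving only 6.
Row 4, column 4: row 4 has {2, 5, 6, 7} and column 4 has {1, 2, 3, 7}, leaving only 4.
Row 4, column 7: row 4 has {2, 4, 5, 6, 7} and column 7 has {1, 5, 6}, leaving only 3.
Row 4, column 5: row 4 has {2, 3, 4, 5, 6, 7} and column 5 has {5, 6, 7}, leaving only 1.
Row 5, column 2: row 5 has {3, 7} and column 2 has {1, 2, 3, 5, 6, 7}, leaving only 4.
Row 5, column 7: row 5 has {3, 4, 7} and column 7 has {1, 3, 5, 6}, leaving only 2.
Row 2, column 7: row 2 has {1, 6, 7} and column 7 has {1, 2, 3, 5, 6}, leaving only 4.
Row 6, column 3: row 6 has {1, 4, 5, 7} and column 3 has {2, 4, 6, 7}, leaving only 3.
Row 2 already has {1, 4, 6, 7} and column 3 already has {2, 3, 4, 6, 7}, so row 2, column 3 must be 5.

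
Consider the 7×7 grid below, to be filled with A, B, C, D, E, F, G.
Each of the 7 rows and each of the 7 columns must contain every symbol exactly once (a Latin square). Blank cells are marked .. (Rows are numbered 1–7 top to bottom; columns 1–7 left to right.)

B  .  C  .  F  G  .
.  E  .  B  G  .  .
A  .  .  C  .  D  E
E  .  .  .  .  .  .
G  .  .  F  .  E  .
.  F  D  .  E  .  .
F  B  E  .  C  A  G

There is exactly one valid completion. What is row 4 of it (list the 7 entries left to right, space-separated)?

Row 3, column 2: row 3 has {A, C, D, E} and column 2 has {B, E, F}, leaving only G.
Row 3, column 5: row 3 has {A, C, D, E, G} and column 5 has {C, E, F, G}, leaving only B.
Row 3, column 3: row 3 has {A, B, C, D, E, G} and column 3 has {C, D, E}, leaving only F.
Row 2, column 3: row 2 has {B, E, G} and column 3 has {C, D, E, F}, leaving only A.
Row 5, column 3: row 5 has {E, F, G} and column 3 has {A, C, D, E, F}, leaving only B.
Row 4, column 3: row 4 has {E} and column 3 has {A, B, C, D, E, F}, leaving only G.
Row 6, column 1: row 6 has {D, E, F} and column 1 has {A, B, E, F, G}, leaving only C.
Row 2, column 1: row 2 has {A, B, E, G} and column 1 has {A, B, C, E, F, G}, leaving only D.
Row 6, column 6: row 6 has {C, D, E, F} and column 6 has {A, D, E, G}, leaving only B.
Row 6, column 7: row 6 has {B, C, D, E, F} and column 7 has {E, G}, leaving only A.
Row 1, column 7: row 1 has {B, C, F, G} and column 7 has {A, E, G}, leaving only D.
Row 1, column 2: row 1 has {B, C, D, F, G} and column 2 has {B, E, F, G}, leaving only A.
Row 1, column 4: row 1 has {A, B, C, D, F, G} and column 4 has {B, C, F}, leaving only E.
Row 5, column 7: row 5 has {B, E, F, G} and column 7 has {A, D, E, G}, leaving only C.
Row 2, column 7: row 2 has {A, B, D, E, G} and column 7 has {A, C, D, E, G}, leaving only F.
Row 4, column 7: row 4 has {E, G} and column 7 has {A, C, D, E, F, G}, leaving only B.
Row 2, column 6: row 2 has {A, B, D, E, F, G} and column 6 has {A, B, D, E, G}, leaving only C.
Row 4, column 6: row 4 has {B, E, G} and column 6 has {A, B, C, D, E, G}, leaving only F.
Row 5, column 2: row 5 has {B, C, E, F, G} and column 2 has {A, B, E, F, G}, leaving only D.
Row 4, column 2: row 4 has {B, E, F, G} and column 2 has {A, B, D, E, F, G}, leaving only C.
Row 5, column 5: row 5 has {B, C, D, E, F, G} and column 5 has {B, C, E, F, G}, leaving only A.
Row 4, column 5: row 4 has {B, C, E, F, G} and column 5 has {A, B, C, E, F, G}, leaving only D.
Row 4, column 4: row 4 has {B, C, D, E, F, G} and column 4 has {B, C, E, F}, leaving only A.
So row 4 reads: E C G A D F B.

E C G A D F B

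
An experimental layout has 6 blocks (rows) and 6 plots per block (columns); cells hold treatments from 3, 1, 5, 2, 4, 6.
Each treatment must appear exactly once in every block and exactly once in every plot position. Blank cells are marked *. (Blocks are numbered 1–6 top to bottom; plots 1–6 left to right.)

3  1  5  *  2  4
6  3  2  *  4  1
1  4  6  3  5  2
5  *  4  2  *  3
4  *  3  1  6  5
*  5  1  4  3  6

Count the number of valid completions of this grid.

1

Block 1, plot 4: eliminating its block and plot leaves {6}.
Block 2, plot 4: eliminating its block and plot leaves {5}.
Block 4, plot 2: eliminating its block and plot leaves {6}.
Block 4, plot 5: eliminating its block and plot leaves {1}.
Block 5, plot 2: eliminating its block and plot leaves {2}.
Block 6, plot 1: eliminating its block and plot leaves {2}.
Only one assignment across all blanks avoids any block or plot repeat, giving 1 completion.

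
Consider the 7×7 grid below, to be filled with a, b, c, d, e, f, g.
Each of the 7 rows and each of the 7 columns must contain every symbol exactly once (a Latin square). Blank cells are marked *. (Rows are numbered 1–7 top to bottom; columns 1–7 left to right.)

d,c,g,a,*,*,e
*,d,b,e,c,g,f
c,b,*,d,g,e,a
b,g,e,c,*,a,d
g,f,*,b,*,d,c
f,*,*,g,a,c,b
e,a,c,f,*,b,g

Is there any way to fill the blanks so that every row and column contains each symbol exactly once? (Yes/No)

No row or column among the givens repeats a symbol, and propagating forced cells runs into no contradiction.
One valid completion exists (for instance, d c g a b f e / a d b e c g f / c b f d g e a / b g e c f a d / g f a b e d c / f e d g a c b / e a c f d b g).

Yes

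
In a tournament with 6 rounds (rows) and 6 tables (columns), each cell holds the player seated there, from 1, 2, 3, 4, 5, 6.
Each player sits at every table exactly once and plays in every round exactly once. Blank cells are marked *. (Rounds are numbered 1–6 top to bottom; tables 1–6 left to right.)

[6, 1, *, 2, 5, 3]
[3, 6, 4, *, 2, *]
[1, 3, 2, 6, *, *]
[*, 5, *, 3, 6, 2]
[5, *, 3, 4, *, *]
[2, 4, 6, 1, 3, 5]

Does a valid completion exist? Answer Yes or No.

Round 1, table 3: round 1 together with table 3 already contain {1, 2, 3, 4, 5, 6} — every symbol — so nothing can go there. The grid has no valid completion.

No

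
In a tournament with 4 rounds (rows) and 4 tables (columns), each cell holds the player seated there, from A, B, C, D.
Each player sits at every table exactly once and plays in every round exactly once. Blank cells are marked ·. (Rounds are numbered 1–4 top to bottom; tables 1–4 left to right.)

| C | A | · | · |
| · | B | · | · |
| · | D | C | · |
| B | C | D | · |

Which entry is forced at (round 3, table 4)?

Round 1, table 3: round 1 has {A, C} and table 3 has {C, D}, leaving only B.
Round 1, table 4: round 1 has {A, B, C} and table 4 has {}, leaving only D.
Round 2, table 3: round 2 has {B} and table 3 has {B, C, D}, leaving only A.
Round 2, table 1: round 2 has {A, B} and table 1 has {B, C}, leaving only D.
Round 2, table 4: round 2 has {A, B, D} and table 4 has {D}, leaving only C.
Round 3, table 1: round 3 has {C, D} and table 1 has {B, C, D}, leaving only A.
Round 3 already has {A, C, D} and table 4 already has {C, D}, so round 3, table 4 must be B.

B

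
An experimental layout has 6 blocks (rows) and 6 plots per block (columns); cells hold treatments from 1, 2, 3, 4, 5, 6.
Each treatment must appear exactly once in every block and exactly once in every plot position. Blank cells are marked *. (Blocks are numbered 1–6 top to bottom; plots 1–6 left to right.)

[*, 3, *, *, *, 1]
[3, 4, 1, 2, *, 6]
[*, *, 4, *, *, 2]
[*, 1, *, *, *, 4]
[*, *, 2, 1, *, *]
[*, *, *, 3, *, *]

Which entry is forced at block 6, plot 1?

4

Block 2, plot 5: block 2 has {1, 2, 3, 4, 6} and plot 5 has {}, leaving only 5.
Block 6, plot 6: block 6 has {3} and plot 6 has {1, 2, 4, 6}, leaving only 5.
Block 5, plot 6: block 5 has {1, 2} and plot 6 has {1, 2, 4, 5, 6}, leaving only 3.
Block 6, plot 3: block 6 has {3, 5} and plot 3 has {1, 2, 4}, leaving only 6.
Block 1, plot 3: block 1 has {1, 3} and plot 3 has {1, 2, 4, 6}, leaving only 5.
Block 4, plot 3: block 4 has {1, 4} and plot 3 has {1, 2, 4, 5, 6}, leaving only 3.
Block 6, plot 2: block 6 has {3, 5, 6} and plot 2 has {1, 3, 4}, leaving only 2.
Block 6, plot 1 is narrowed to {1, 4}.
If it were 1, then block 4, plot 5 would be left with no valid symbol.
So block 6, plot 1 must be 4.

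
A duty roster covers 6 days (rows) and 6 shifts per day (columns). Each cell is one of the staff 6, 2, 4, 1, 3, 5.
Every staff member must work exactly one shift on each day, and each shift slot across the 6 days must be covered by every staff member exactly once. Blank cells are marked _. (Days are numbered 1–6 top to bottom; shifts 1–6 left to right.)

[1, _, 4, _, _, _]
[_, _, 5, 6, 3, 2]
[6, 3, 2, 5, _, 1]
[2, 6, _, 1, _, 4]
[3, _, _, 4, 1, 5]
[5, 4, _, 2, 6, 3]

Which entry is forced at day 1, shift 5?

Day 1, shift 4: day 1 has {4, 1} and shift 4 has {6, 2, 4, 1, 5}, leaving only 3.
Day 1, shift 6: day 1 has {4, 1, 3} and shift 6 has {2, 4, 1, 3, 5}, leaving only 6.
Day 2, shift 1: day 2 has {6, 2, 3, 5} and shift 1 has {6, 2, 1, 3, 5}, leaving only 4.
Day 2, shift 2: day 2 has {6, 2, 4, 3, 5} and shift 2 has {6, 4, 3}, leaving only 1.
Day 3, shift 5: day 3 has {6, 2, 1, 3, 5} and shift 5 has {6, 1, 3}, leaving only 4.
Day 4, shift 3: day 4 has {6, 2, 4, 1} and shift 3 has {2, 4, 5}, leaving only 3.
Day 4, shift 5: day 4 has {6, 2, 4, 1, 3} and shift 5 has {6, 4, 1, 3}, leaving only 5.
Day 1 already has {6, 4, 1, 3} and shift 5 already has {6, 4, 1, 3, 5}, so day 1, shift 5 must be 2.

2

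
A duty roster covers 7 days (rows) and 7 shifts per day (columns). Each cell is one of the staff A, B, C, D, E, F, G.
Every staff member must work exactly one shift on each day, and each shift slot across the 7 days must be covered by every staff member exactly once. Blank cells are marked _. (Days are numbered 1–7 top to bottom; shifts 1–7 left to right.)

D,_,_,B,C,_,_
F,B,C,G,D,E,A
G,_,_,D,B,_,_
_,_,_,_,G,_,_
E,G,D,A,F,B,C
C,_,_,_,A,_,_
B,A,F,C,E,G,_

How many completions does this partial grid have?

Day 1, shift 2: eliminating its day and shift leaves {E, F}.
Day 1, shift 3: eliminating its day and shift leaves {A, E, G}.
Day 1, shift 6: eliminating its day and shift leaves {A, F}.
Day 1, shift 7: eliminating its day and shift leaves {E, F, G}.
Day 3, shift 2: eliminating its day and shift leaves {C, E, F}.
Day 3, shift 3: eliminating its day and shift leaves {A, E}.
Day 3, shift 6: eliminating its day and shift leaves {A, C, F}.
Day 3, shift 7: eliminating its day and shift leaves {E, F}.
Day 4, shift 1: eliminating its day and shift leaves {A}.
Day 4, shift 2: eliminating its day and shift leaves {C, D, E, F}.
Day 4, shift 3: eliminating its day and shift leaves {A, B, E}.
Day 4, shift 4: eliminating its day and shift leaves {E, F}.
Day 4, shift 6: eliminating its day and shift leaves {A, C, D, F}.
Day 4, shift 7: eliminating its day and shift leaves {B, D, E, F}.
Day 6, shift 2: eliminating its day and shift leaves {D, E, F}.
Day 6, shift 3: eliminating its day and shift leaves {B, E, G}.
Day 6, shift 4: eliminating its day and shift leaves {E, F}.
Day 6, shift 6: eliminating its day and shift leaves {D, F}.
Day 6, shift 7: eliminating its day and shift leaves {B, D, E, F, G}.
Day 7, shift 7: eliminating its day and shift leaves {D}.
Enumerating the assignments across these blanks that avoid any day or shift repeat gives 6 completions.

6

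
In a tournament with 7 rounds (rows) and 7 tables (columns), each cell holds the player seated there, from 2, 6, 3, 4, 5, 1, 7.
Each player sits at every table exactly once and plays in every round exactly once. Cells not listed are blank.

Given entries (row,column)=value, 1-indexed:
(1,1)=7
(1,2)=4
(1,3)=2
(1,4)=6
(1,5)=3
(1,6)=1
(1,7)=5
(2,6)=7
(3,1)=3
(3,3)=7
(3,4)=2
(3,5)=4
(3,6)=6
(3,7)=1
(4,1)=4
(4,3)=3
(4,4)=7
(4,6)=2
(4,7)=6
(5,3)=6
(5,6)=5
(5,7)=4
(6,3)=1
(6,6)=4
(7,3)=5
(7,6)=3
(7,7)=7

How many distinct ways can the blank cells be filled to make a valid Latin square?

10

Round 2, table 1: eliminating its round and table leaves {2, 6, 5, 1}.
Round 2, table 2: eliminating its round and table leaves {2, 6, 3, 5, 1}.
Round 2, table 3: eliminating its round and table leaves {4}.
Round 2, table 4: eliminating its round and table leaves {3, 4, 5, 1}.
Round 2, table 5: eliminating its round and table leaves {2, 6, 5, 1}.
Round 2, table 7: eliminating its round and table leaves {2, 3}.
Round 3, table 2: eliminating its round and table leaves {5}.
Round 4, table 2: eliminating its round and table leaves {5, 1}.
Round 4, table 5: eliminating its round and table leaves {5, 1}.
Round 5, table 1: eliminating its round and table leaves {2, 1}.
Round 5, table 2: eliminating its round and table leaves {2, 3, 1, 7}.
Round 5, table 4: eliminating its round and table leaves {3, 1}.
Round 5, table 5: eliminating its round and table leaves {2, 1, 7}.
Round 6, table 1: eliminating its round and table leaves {2, 6, 5}.
Round 6, table 2: eliminating its round and table leaves {2, 6, 3, 5, 7}.
Round 6, table 4: eliminating its round and table leaves {3, 5}.
Round 6, table 5: eliminating its round and table leaves {2, 6, 5, 7}.
Round 6, table 7: eliminating its round and table leaves {2, 3}.
Round 7, table 1: eliminating its round and table leaves {2, 6, 1}.
Round 7, table 2: eliminating its round and table leaves {2, 6, 1}.
Round 7, table 4: eliminating its round and table leaves {4, 1}.
Round 7, table 5: eliminating its round and table leaves {2, 6, 1}.
Enumerating the assignments across these blanks that avoid any round or table repeat gives 10 completions.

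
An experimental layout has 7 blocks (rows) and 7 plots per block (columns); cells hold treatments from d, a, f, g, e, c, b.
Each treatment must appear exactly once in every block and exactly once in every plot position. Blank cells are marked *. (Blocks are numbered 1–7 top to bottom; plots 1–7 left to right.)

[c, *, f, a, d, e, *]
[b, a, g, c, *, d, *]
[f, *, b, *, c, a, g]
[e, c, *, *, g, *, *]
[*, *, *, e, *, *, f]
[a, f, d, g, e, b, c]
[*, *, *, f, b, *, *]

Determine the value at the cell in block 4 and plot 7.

Block 1, plot 7: block 1 has {d, a, f, e, c} and plot 7 has {f, g, c}, leaving only b.
Block 1, plot 2: block 1 has {d, a, f, e, c, b} and plot 2 has {a, f, c}, leaving only g.
Block 2, plot 5: block 2 has {d, a, g, c, b} and plot 5 has {d, g, e, c, b}, leaving only f.
Block 2, plot 7: block 2 has {d, a, f, g, c, b} and plot 7 has {f, g, c, b}, leaving only e.
Block 3, plot 4: block 3 has {a, f, g, c, b} and plot 4 has {a, f, g, e, c}, leaving only d.
Block 3, plot 2: block 3 has {d, a, f, g, c, b} and plot 2 has {a, f, g, c}, leaving only e.
Block 4, plot 3: block 4 has {g, e, c} and plot 3 has {d, f, g, b}, leaving only a.
Block 4 already has {a, g, e, c} and plot 7 already has {f, g, e, c, b}, so block 4, plot 7 must be d.

d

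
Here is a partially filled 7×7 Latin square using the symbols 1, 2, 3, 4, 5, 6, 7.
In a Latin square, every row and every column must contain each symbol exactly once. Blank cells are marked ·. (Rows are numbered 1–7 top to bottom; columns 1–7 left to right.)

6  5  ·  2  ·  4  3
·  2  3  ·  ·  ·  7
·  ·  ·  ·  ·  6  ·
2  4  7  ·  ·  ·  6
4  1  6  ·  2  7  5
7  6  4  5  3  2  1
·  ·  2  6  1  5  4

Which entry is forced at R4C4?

1

Row 1, column 3: row 1 has {2, 3, 4, 5, 6} and column 3 has {2, 3, 4, 6, 7}, leaving only 1.
Row 1, column 5: row 1 has {1, 2, 3, 4, 5, 6} and column 5 has {1, 2, 3}, leaving only 7.
Row 2, column 6: row 2 has {2, 3, 7} and column 6 has {2, 4, 5, 6, 7}, leaving only 1.
Row 2, column 1: row 2 has {1, 2, 3, 7} and column 1 has {2, 4, 6, 7}, leaving only 5.
Row 2, column 4: row 2 has {1, 2, 3, 5, 7} and column 4 has {2, 5, 6}, leaving only 4.
Row 2, column 5: row 2 has {1, 2, 3, 4, 5, 7} and column 5 has {1, 2, 3, 7}, leaving only 6.
Row 3, column 3: row 3 has {6} and column 3 has {1, 2, 3, 4, 6, 7}, leaving only 5.
Row 3, column 5: row 3 has {5, 6} and column 5 has {1, 2, 3, 6, 7}, leaving only 4.
Row 3, column 7: row 3 has {4, 5, 6} and column 7 has {1, 3, 4, 5, 6, 7}, leaving only 2.
Row 4, column 5: row 4 has {2, 4, 6, 7} and column 5 has {1, 2, 3, 4, 6, 7}, leaving only 5.
Row 4, column 6: row 4 has {2, 4, 5, 6, 7} and column 6 has {1, 2, 4, 5, 6, 7}, leaving only 3.
Row 4 already has {2, 3, 4, 5, 6, 7} and column 4 already has {2, 4, 5, 6}, so row 4, column 4 must be 1.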